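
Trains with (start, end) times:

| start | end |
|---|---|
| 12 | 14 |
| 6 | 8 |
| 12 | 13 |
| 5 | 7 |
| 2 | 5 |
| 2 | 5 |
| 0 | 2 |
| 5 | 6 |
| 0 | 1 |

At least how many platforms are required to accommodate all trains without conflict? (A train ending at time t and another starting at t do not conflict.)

2

Count concurrent intervals with a sweep; the peak is the room count.
Events (time:±→running): 0:+→1 0:+→2 … peak 2.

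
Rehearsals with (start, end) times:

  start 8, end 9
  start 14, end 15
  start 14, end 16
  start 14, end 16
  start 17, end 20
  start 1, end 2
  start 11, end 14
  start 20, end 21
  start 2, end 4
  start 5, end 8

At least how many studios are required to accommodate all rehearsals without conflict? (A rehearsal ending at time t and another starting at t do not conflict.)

The answer is the maximum number of intervals overlapping at any instant.
starts: [1, 2, 5, 8, 11, 14, 14, 14, 17, 20]
ends:   [2, 4, 8, 9, 14, 15, 16, 16, 20, 21]
s1→1 e2→0 s2→1 e4→0 s5→1 e8→0 s8→1 e9→0 s11→1 e14→0 s14→1 s14→2 s14→3  — peak 3.

3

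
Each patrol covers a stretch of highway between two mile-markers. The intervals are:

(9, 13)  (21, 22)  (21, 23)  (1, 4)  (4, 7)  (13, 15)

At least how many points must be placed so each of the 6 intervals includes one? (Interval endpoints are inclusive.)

3

Process intervals by earliest right end; each time one isn't hit yet, stab at its right endpoint.
Sorted: [1,4] [4,7] [9,13] [13,15] [21,22] [21,23]
{[1,4],[4,7]} hit by 4; {[9,13],[13,15]} hit by 13; {[21,22],[21,23]} hit by 22.
Points: 4, 13, 22 (3 total).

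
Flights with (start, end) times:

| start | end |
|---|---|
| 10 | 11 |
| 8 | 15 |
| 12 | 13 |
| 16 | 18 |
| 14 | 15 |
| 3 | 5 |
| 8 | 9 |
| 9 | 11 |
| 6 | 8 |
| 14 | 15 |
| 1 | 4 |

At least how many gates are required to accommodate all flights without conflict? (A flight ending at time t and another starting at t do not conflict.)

The answer is the maximum number of intervals overlapping at any instant.
Events (time:±→running): 1:+→1 3:+→2 4:-→1 5:-→0 6:+→1 8:-→0 8:+→1 8:+→2 9:-→1 9:+→2 10:+→3 … peak 3.

3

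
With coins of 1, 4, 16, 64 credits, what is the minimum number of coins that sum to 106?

7

Greedy: take as many of the largest coin as possible, then repeat with the remainder.
106 − 1×64→42 − 2×16→10 − 2×4→2 − 2×1→0
Total coins = 1 + 2 + 2 + 2 = 7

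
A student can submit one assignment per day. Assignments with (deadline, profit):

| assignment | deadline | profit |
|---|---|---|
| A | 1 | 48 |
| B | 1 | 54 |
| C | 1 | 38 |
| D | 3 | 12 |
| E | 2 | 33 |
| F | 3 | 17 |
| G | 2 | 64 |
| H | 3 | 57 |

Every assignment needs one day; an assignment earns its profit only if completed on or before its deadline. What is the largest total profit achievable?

175

Take jobs in profit order; each goes to the latest open slot no later than its deadline.
By profit: G(d2,64), H(d3,57), B(d1,54), A(d1,48), C(d1,38), E(d2,33), F(d3,17), D(d3,12)
G→slot 2; H→slot 3; B→slot 1; A skipped; C skipped; E skipped; F skipped; D skipped.
Profit = 54 + 64 + 57 = 175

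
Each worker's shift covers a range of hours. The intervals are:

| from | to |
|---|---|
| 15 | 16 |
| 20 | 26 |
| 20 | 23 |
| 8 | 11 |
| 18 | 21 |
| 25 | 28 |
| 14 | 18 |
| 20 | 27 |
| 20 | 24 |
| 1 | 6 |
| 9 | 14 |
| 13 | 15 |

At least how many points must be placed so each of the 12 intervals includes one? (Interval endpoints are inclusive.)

Sort by right endpoint; whenever an interval is uncovered, place a point at its right end.
Sorted: [1,6] [8,11] [9,14] [13,15] [15,16] [14,18] [18,21] [20,23] [20,24] [20,26] [20,27] [25,28]
{[1,6]} hit by 6; {[8,11],[9,14]} hit by 11; {[13,15],[15,16],[14,18]} hit by 15; {[18,21],[20,23],[20,24],[20,26],[20,27]} hit by 21; {[25,28]} hit by 28.
Points: 6, 11, 15, 21, 28 (5 total).

5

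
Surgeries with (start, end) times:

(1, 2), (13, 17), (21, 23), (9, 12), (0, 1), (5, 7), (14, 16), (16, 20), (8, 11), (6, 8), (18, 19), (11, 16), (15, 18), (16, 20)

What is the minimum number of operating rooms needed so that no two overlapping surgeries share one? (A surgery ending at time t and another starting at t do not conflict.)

Count concurrent intervals with a sweep; the peak is the room count.
Events (time:±→running): 0:+→1 1:-→0 1:+→1 2:-→0 5:+→1 6:+→2 7:-→1 8:-→0 8:+→1 9:+→2 11:-→1 11:+→2 12:-→1 13:+→2 14:+→3 15:+→4 … peak 4.

4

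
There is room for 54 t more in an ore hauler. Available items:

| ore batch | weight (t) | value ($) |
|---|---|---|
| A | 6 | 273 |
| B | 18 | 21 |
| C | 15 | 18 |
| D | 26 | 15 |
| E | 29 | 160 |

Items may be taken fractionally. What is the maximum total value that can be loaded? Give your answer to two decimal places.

Greedy by value/weight ratio, highest first.
Order: A (273/6=45.50) > E (160/29=5.52) > C (18/15=1.20) > B (21/18=1.17) > D (15/26=0.58)
Fill: take A (6 @ 273) → take E (29 @ 160) → take C (15 @ 18) → take 4/18 of B → 4.67; 54/54 used.
Total value = 455.67

455.67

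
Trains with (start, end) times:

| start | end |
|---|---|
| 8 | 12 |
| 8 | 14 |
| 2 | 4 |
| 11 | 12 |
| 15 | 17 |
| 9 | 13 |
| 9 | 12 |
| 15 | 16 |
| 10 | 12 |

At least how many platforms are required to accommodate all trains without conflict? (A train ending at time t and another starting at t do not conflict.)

The answer is the maximum number of intervals overlapping at any instant.
Events (time:±→running): 2:+→1 4:-→0 8:+→1 8:+→2 9:+→3 9:+→4 10:+→5 11:+→6 … peak 6.

6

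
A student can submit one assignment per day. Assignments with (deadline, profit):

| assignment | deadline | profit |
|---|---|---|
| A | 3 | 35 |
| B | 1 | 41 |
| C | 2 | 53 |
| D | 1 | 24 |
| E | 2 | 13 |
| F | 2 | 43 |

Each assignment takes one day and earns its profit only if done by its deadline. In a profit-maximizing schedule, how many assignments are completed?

Profit order: C=53 F=43 B=41 A=35 D=24 E=13
Assign: C→slot 2, F→slot 1, B skipped, A→slot 3, D skipped, E skipped.
Slots: [1:F] [2:C] [3:A]
3 of 6 scheduled.

3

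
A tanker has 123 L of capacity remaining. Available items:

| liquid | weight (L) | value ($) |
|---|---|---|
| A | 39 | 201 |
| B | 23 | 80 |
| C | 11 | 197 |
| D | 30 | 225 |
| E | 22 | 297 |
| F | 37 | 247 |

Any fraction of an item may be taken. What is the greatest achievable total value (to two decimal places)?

Sort by value per unit weight and fill in that order.
Ratios (sorted): C 17.91, E 13.50, D 7.50, F 6.68, A 5.15, B 3.48
take C (11 @ 197); take E (22 @ 297); take D (30 @ 225); take F (37 @ 247); take 23/39 of A → 118.54. Capacity used 123/123.
Total value = 1084.54

1084.54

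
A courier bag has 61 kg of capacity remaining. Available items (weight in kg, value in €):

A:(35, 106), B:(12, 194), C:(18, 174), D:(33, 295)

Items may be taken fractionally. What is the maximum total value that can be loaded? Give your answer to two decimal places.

645.12

Greedy by value/weight ratio, highest first.
Order: B (194/12=16.17) > C (174/18=9.67) > D (295/33=8.94) > A (106/35=3.03)
Fill: take B (12 @ 194) → take C (18 @ 174) → take 31/33 of D → 277.12; 61/61 used.
Total value = 645.12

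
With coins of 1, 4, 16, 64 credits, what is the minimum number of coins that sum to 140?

Use the largest denomination that fits, subtract, and repeat.
140 = 2×64 + 3×4
Total coins = 2 + 3 = 5

5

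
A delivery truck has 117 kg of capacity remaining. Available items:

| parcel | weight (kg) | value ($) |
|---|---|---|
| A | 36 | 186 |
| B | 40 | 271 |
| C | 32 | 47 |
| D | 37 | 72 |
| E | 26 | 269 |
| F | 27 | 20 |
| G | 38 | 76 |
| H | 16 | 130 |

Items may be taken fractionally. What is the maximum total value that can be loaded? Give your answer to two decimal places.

850.83

Greedy by value/weight ratio, highest first.
Ratios (sorted): E 10.35, H 8.12, B 6.78, A 5.17, G 2.00, D 1.95, C 1.47, F 0.74
take E (26 @ 269); take H (16 @ 130); take B (40 @ 271); take 35/36 of A → 180.83. Capacity used 117/117.
Total value = 850.83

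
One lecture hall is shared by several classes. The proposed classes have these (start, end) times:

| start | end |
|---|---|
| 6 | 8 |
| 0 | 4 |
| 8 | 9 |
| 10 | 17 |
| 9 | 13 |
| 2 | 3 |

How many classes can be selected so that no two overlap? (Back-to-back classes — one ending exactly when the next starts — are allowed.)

Greedy by earliest finish: after sorting by end time, pick each interval compatible with the last pick.
Sorted by end: (2,3)  (0,4)  (6,8)  (8,9)  (9,13)  (10,17)
take (2,3); skip (0,4); take (6,8); take (8,9); take (9,13).
Selected 4 classes.

4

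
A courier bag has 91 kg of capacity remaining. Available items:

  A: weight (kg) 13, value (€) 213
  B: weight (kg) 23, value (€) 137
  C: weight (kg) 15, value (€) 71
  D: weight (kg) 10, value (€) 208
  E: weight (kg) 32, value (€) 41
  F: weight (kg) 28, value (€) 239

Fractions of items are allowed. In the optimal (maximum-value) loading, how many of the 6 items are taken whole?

Greedy by value/weight ratio, highest first.
Ratios (sorted): D 20.80, A 16.38, F 8.54, B 5.96, C 4.73, E 1.28
take D (10 @ 208); take A (13 @ 213); take F (28 @ 239); take B (23 @ 137); take C (15 @ 71); take 2/32 of E → 2.56. Capacity used 91/91.
5 item(s) taken whole; one partial (take 2/32 of E).

5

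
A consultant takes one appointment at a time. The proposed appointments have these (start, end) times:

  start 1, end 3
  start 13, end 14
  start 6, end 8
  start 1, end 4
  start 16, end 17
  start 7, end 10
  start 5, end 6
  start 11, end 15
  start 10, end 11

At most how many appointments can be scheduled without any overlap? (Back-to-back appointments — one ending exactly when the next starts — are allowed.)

6

Sorted by end: (1,3)  (1,4)  (5,6)  (6,8)  (7,10)  (10,11)  (13,14)  (11,15)  (16,17)
take (1,3); skip (1,4); take (5,6); take (6,8); take (10,11); take (13,14); take (16,17).
Selected 6 appointments.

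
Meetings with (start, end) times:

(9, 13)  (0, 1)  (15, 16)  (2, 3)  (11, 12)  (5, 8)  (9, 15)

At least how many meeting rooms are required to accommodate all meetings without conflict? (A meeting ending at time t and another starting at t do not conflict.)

The answer is the maximum number of intervals overlapping at any instant.
Events (time:±→running): 0:+→1 1:-→0 2:+→1 3:-→0 5:+→1 8:-→0 9:+→1 9:+→2 11:+→3 … peak 3.

3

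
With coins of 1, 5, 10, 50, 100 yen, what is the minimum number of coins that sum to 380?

Greedy: take as many of the largest coin as possible, then repeat with the remainder.
380 − 3×100→80 − 1×50→30 − 3×10→0
Total coins = 3 + 1 + 3 = 7

7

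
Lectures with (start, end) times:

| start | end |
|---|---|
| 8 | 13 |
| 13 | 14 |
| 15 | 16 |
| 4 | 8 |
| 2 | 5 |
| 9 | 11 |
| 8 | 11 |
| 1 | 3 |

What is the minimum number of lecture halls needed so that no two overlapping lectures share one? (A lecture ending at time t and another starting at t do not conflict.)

3

The answer is the maximum number of intervals overlapping at any instant.
Events (time:±→running): 1:+→1 2:+→2 3:-→1 4:+→2 5:-→1 8:-→0 8:+→1 8:+→2 9:+→3 … peak 3.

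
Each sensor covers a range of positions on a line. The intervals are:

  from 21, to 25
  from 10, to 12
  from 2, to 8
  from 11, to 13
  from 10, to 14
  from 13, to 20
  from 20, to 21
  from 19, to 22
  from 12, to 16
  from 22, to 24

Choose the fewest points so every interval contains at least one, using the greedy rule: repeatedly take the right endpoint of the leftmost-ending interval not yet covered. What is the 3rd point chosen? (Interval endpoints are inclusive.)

20

Process intervals by earliest right end; each time one isn't hit yet, stab at its right endpoint.
Sorted: [2,8] [10,12] [11,13] [10,14] [12,16] [13,20] [20,21] [19,22] [22,24] [21,25]
{[2,8]} hit by 8; {[10,12],[11,13],[10,14],[12,16]} hit by 12; {[13,20],[20,21],[19,22]} hit by 20; {[22,24],[21,25]} hit by 24.
Points: 8, 12, 20, 24 (4 total).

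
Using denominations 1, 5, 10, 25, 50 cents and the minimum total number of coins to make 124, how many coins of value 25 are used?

0

Use the largest denomination that fits, subtract, and repeat.
124 − 2×50→24 − 2×10→4 − 4×1→0
Count of 25: 0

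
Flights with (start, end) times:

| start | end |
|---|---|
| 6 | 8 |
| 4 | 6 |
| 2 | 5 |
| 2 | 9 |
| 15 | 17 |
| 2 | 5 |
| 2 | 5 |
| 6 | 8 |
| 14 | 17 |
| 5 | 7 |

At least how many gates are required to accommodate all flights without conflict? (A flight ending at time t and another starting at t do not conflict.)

starts: [2, 2, 2, 2, 4, 5, 6, 6, 14, 15]
ends:   [5, 5, 5, 6, 7, 8, 8, 9, 17, 17]
s2→1 s2→2 s2→3 s2→4 s4→5  — peak 5.

5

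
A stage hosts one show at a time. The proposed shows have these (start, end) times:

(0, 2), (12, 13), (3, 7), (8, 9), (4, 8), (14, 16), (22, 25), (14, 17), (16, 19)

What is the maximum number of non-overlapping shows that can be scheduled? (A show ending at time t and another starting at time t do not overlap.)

By end time: (0,2), (3,7), (4,8), (8,9), (12,13), (14,16), (14,17), (16,19), (22,25).
Pick (0,2); next start ≥ 2 → (3,7); next start ≥ 7 → (8,9); next start ≥ 9 → (12,13); next start ≥ 13 → (14,16); next start ≥ 16 → (16,19); next start ≥ 19 → (22,25).
Selected 7 shows.

7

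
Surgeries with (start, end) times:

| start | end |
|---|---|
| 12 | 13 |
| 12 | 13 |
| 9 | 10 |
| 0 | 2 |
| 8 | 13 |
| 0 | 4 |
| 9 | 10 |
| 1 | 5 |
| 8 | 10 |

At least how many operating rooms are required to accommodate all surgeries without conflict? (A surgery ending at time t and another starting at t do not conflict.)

4

Count concurrent intervals with a sweep; the peak is the room count.
Events (time:±→running): 0:+→1 0:+→2 1:+→3 2:-→2 4:-→1 5:-→0 8:+→1 8:+→2 9:+→3 9:+→4 … peak 4.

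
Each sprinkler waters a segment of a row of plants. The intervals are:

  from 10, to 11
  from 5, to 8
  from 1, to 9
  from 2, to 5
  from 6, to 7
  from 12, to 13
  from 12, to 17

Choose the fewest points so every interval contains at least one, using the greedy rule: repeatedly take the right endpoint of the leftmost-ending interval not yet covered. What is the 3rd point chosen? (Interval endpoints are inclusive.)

Sorted: [2,5] [6,7] [5,8] [1,9] [10,11] [12,13] [12,17]
{[2,5]} hit by 5; {[6,7],[5,8],[1,9]} hit by 7; {[10,11]} hit by 11; {[12,13],[12,17]} hit by 13.
Points: 5, 7, 11, 13 (4 total).

11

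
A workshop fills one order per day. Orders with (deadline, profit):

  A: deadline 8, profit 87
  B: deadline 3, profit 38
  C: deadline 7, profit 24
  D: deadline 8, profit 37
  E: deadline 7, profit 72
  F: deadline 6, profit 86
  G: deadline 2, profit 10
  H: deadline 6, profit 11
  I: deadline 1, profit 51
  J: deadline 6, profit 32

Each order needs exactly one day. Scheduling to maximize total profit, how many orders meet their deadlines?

8

Take jobs in profit order; each goes to the latest open slot no later than its deadline.
By profit: A(d8,87), F(d6,86), E(d7,72), I(d1,51), B(d3,38), D(d8,37), J(d6,32), C(d7,24), H(d6,11), G(d2,10)
A→slot 8; F→slot 6; E→slot 7; I→slot 1; B→slot 3; D→slot 5; J→slot 4; C→slot 2; H skipped; G skipped.
8 of 10 scheduled.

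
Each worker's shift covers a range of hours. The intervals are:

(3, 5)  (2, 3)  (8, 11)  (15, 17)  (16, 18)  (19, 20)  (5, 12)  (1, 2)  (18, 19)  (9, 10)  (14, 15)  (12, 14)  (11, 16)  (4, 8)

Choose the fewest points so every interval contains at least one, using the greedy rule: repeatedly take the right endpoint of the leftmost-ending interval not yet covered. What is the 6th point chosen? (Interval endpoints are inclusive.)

19

Sorted: [1,2] [2,3] [3,5] [4,8] [9,10] [8,11] [5,12] [12,14] [14,15] [11,16] [15,17] [16,18] [18,19] [19,20]
{[1,2],[2,3]} hit by 2; {[3,5],[4,8]} hit by 5; {[9,10],[8,11],[5,12]} hit by 10; {[12,14],[14,15],[11,16]} hit by 14; {[15,17],[16,18]} hit by 17; {[18,19],[19,20]} hit by 19.
Points: 2, 5, 10, 14, 17, 19 (6 total).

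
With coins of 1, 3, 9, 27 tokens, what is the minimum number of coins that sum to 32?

Greedy: take as many of the largest coin as possible, then repeat with the remainder.
32 = 1×27 + 1×3 + 2×1
Total coins = 1 + 1 + 2 = 4

4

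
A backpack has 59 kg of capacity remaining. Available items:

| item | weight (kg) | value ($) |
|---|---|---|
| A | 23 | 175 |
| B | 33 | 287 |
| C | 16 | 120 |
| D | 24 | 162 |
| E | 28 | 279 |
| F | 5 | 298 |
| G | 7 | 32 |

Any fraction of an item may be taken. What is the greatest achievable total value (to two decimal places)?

803.12

Sort by value per unit weight and fill in that order.
Ratios (sorted): F 59.60, E 9.96, B 8.70, A 7.61, C 7.50, D 6.75, G 4.57
take F (5 @ 298); take E (28 @ 279); take 26/33 of B → 226.12. Capacity used 59/59.
Total value = 803.12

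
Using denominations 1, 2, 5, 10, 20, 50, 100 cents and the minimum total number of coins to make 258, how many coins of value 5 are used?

1

258 − 2×100→58 − 1×50→8 − 1×5→3 − 1×2→1 − 1×1→0
Count of 5: 1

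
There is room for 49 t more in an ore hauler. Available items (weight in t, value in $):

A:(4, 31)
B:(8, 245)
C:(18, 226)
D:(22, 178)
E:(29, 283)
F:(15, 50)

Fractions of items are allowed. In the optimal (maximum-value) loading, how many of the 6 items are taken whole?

2

Sort by value per unit weight and fill in that order.
Order: B (245/8=30.62) > C (226/18=12.56) > E (283/29=9.76) > D (178/22=8.09) > A (31/4=7.75) > F (50/15=3.33)
Fill: take B (8 @ 245) → take C (18 @ 226) → take 23/29 of E → 224.45; 49/49 used.
2 item(s) taken whole; one partial (take 23/29 of E).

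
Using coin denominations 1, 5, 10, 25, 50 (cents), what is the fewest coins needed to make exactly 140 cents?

5

Use the largest denomination that fits, subtract, and repeat.
140 − 2×50→40 − 1×25→15 − 1×10→5 − 1×5→0
Total coins = 2 + 1 + 1 + 1 = 5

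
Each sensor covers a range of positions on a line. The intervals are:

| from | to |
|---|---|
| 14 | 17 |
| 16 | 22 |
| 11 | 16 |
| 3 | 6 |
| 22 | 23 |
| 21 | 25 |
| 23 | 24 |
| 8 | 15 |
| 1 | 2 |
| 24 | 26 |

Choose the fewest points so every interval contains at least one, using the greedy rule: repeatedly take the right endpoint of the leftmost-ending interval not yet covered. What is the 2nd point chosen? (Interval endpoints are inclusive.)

Sort by right endpoint; whenever an interval is uncovered, place a point at its right end.
By right end: [1,2]  [3,6]  [8,15]  [11,16]  [14,17]  [16,22]  [22,23]  [23,24]  [21,25]  [24,26]
[1,2] uncovered → point at 2; [3,6] uncovered → point at 6; [8,15] uncovered → point at 15; [16,22] uncovered → point at 22; [23,24] uncovered → point at 24.
Points: 2, 6, 15, 22, 24 (5 total).

6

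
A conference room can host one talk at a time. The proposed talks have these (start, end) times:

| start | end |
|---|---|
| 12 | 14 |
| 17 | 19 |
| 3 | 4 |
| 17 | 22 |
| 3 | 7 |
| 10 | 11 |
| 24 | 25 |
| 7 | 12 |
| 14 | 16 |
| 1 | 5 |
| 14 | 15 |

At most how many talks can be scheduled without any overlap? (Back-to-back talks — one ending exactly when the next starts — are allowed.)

6

Greedy by earliest finish: after sorting by end time, pick each interval compatible with the last pick.
By end time: (3,4), (1,5), (3,7), (10,11), (7,12), (12,14), (14,15), (14,16), (17,19), (17,22), (24,25).
Pick (3,4); next start ≥ 4 → (10,11); next start ≥ 11 → (12,14); next start ≥ 14 → (14,15); next start ≥ 15 → (17,19); next start ≥ 19 → (24,25).
Selected 6 talks.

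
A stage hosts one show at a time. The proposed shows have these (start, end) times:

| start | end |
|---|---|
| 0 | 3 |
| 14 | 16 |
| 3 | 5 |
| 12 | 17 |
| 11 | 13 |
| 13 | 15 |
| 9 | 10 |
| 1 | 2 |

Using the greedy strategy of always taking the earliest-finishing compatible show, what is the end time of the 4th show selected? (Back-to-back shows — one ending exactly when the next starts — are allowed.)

Order by finish time; keep every interval that doesn't clash with the previous kept one.
By end time: (1,2), (0,3), (3,5), (9,10), (11,13), (13,15), (14,16), (12,17).
Pick (1,2); next start ≥ 2 → (3,5); next start ≥ 5 → (9,10); next start ≥ 10 → (11,13); next start ≥ 13 → (13,15).
Selected: (1,2) (3,5) (9,10) (11,13) (13,15)

13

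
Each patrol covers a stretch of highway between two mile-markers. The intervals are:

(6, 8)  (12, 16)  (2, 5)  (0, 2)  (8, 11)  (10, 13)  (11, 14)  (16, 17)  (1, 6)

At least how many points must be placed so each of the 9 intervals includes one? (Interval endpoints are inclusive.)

4

Sort by right endpoint; whenever an interval is uncovered, place a point at its right end.
By right end: [0,2]  [2,5]  [1,6]  [6,8]  [8,11]  [10,13]  [11,14]  [12,16]  [16,17]
[0,2] uncovered → point at 2; [6,8] uncovered → point at 8; [10,13] uncovered → point at 13; [16,17] uncovered → point at 17.
Points: 2, 8, 13, 17 (4 total).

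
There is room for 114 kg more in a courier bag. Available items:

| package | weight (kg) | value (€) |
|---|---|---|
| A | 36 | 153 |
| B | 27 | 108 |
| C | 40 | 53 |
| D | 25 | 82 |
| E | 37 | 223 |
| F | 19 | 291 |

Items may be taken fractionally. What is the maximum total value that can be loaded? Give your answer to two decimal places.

755.00

Sort by value per unit weight and fill in that order.
Ratios (sorted): F 15.32, E 6.03, A 4.25, B 4.00, D 3.28, C 1.32
take F (19 @ 291); take E (37 @ 223); take A (36 @ 153); take 22/27 of B → 88.00. Capacity used 114/114.
Total value = 755.00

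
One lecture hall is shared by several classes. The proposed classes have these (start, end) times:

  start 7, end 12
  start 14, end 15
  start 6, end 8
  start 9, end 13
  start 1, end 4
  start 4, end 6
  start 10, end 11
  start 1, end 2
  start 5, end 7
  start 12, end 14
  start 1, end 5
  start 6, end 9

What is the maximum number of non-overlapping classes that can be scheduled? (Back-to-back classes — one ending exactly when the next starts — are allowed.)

By end time: (1,2), (1,4), (1,5), (4,6), (5,7), (6,8), (6,9), (10,11), (7,12), (9,13), (12,14), (14,15).
Pick (1,2); next start ≥ 2 → (4,6); next start ≥ 6 → (6,8); next start ≥ 8 → (10,11); next start ≥ 11 → (12,14); next start ≥ 14 → (14,15).
Selected 6 classes.

6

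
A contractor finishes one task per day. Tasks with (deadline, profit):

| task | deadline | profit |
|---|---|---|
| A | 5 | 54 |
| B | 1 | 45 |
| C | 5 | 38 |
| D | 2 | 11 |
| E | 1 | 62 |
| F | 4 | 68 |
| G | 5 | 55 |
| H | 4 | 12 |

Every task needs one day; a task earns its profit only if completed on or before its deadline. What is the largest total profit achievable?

Take jobs in profit order; each goes to the latest open slot no later than its deadline.
By profit: F(d4,68), E(d1,62), G(d5,55), A(d5,54), B(d1,45), C(d5,38), H(d4,12), D(d2,11)
F→slot 4; E→slot 1; G→slot 5; A→slot 3; B skipped; C→slot 2; H skipped; D skipped.
Profit = 62 + 38 + 54 + 68 + 55 = 277

277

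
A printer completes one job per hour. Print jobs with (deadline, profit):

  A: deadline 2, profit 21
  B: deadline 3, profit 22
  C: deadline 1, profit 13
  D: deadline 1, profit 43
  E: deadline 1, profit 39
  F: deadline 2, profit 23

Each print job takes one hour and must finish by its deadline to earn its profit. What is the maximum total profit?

By profit: D(d1,43), E(d1,39), F(d2,23), B(d3,22), A(d2,21), C(d1,13)
D→slot 1; E skipped; F→slot 2; B→slot 3; A skipped; C skipped.
Profit = 43 + 23 + 22 = 88

88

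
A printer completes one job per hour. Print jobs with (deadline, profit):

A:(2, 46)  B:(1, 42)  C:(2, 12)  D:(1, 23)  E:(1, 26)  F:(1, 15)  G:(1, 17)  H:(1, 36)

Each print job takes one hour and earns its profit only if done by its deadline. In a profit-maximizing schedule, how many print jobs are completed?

Take jobs in profit order; each goes to the latest open slot no later than its deadline.
Profit order: A=46 B=42 H=36 E=26 D=23 G=17 F=15 C=12
Assign: A→slot 2, B→slot 1, H skipped, E skipped, D skipped, G skipped, F skipped, C skipped.
Slots: [1:B] [2:A]
2 of 8 scheduled.

2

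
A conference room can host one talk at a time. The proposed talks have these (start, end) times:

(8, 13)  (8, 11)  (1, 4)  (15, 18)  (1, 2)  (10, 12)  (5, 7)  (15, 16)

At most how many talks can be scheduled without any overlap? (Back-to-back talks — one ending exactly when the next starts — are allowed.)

4

Sort by end time and greedily take each interval whose start is ≥ the last chosen end.
By end time: (1,2), (1,4), (5,7), (8,11), (10,12), (8,13), (15,16), (15,18).
Pick (1,2); next start ≥ 2 → (5,7); next start ≥ 7 → (8,11); next start ≥ 11 → (15,16).
Selected 4 talks.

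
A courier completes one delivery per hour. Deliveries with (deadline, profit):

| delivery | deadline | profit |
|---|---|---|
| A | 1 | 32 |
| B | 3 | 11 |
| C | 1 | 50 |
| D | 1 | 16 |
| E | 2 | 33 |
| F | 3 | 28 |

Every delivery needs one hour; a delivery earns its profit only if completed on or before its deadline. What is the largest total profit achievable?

Profit order: C=50 E=33 A=32 F=28 D=16 B=11
Assign: C→slot 1, E→slot 2, A skipped, F→slot 3, D skipped, B skipped.
Slots: [1:C] [2:E] [3:F]
Profit = 50 + 33 + 28 = 111

111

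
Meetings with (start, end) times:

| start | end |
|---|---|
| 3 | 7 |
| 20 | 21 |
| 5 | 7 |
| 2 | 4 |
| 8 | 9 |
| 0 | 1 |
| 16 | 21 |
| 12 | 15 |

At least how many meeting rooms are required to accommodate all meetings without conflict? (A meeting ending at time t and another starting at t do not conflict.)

Count concurrent intervals with a sweep; the peak is the room count.
Events (time:±→running): 0:+→1 1:-→0 2:+→1 3:+→2 … peak 2.

2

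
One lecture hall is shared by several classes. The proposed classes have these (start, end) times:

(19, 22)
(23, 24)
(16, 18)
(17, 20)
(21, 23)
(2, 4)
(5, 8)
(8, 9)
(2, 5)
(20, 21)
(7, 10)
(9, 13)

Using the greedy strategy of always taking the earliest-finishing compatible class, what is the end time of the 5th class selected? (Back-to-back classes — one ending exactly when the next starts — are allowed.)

18

Sort by end time and greedily take each interval whose start is ≥ the last chosen end.
By end time: (2,4), (2,5), (5,8), (8,9), (7,10), (9,13), (16,18), (17,20), (20,21), (19,22), (21,23), (23,24).
Pick (2,4); next start ≥ 4 → (5,8); next start ≥ 8 → (8,9); next start ≥ 9 → (9,13); next start ≥ 13 → (16,18); next start ≥ 18 → (20,21); next start ≥ 21 → (21,23); next start ≥ 23 → (23,24).
Selected: (2,4) (5,8) (8,9) (9,13) (16,18) (20,21) (21,23) (23,24)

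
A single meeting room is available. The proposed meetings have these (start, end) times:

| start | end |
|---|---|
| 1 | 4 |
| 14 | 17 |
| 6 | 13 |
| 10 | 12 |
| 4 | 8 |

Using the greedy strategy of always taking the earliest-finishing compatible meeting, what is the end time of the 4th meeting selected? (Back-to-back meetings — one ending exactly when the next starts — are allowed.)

17

Sort by end time and greedily take each interval whose start is ≥ the last chosen end.
By end time: (1,4), (4,8), (10,12), (6,13), (14,17).
Pick (1,4); next start ≥ 4 → (4,8); next start ≥ 8 → (10,12); next start ≥ 12 → (14,17).
Selected: (1,4) (4,8) (10,12) (14,17)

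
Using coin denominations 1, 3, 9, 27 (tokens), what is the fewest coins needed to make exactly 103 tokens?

Greedy: take as many of the largest coin as possible, then repeat with the remainder.
103 − 3×27→22 − 2×9→4 − 1×3→1 − 1×1→0
Total coins = 3 + 2 + 1 + 1 = 7

7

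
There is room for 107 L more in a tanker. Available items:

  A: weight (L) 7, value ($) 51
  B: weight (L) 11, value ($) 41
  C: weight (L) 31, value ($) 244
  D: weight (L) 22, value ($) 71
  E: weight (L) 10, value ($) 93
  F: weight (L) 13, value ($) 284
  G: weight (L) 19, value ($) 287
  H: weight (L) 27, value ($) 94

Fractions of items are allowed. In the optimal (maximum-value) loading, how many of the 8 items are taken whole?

Ratios (sorted): F 21.85, G 15.11, E 9.30, C 7.87, A 7.29, B 3.73, H 3.48, D 3.23
take F (13 @ 284); take G (19 @ 287); take E (10 @ 93); take C (31 @ 244); take A (7 @ 51); take B (11 @ 41); take 16/27 of H → 55.70. Capacity used 107/107.
6 item(s) taken whole; one partial (take 16/27 of H).

6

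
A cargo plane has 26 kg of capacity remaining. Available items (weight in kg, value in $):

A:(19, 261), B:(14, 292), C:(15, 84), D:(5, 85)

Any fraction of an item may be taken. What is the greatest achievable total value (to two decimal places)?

Greedy by value/weight ratio, highest first.
Ratios (sorted): B 20.86, D 17.00, A 13.74, C 5.60
take B (14 @ 292); take D (5 @ 85); take 7/19 of A → 96.16. Capacity used 26/26.
Total value = 473.16

473.16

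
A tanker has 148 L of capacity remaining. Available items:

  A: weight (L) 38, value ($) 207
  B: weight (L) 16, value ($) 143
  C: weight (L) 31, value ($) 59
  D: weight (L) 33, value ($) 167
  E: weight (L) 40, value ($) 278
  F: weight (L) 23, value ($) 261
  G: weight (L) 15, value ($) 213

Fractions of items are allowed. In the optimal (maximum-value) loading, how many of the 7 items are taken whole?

Order: G (213/15=14.20) > F (261/23=11.35) > B (143/16=8.94) > E (278/40=6.95) > A (207/38=5.45) > D (167/33=5.06) > C (59/31=1.90)
Fill: take G (15 @ 213) → take F (23 @ 261) → take B (16 @ 143) → take E (40 @ 278) → take A (38 @ 207) → take 16/33 of D → 80.97; 148/148 used.
5 item(s) taken whole; one partial (take 16/33 of D).

5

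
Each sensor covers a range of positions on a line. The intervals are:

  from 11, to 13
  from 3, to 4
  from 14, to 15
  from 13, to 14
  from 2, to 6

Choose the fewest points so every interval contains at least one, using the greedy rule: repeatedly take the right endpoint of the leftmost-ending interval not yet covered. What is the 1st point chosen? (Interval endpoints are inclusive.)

Sorted: [3,4] [2,6] [11,13] [13,14] [14,15]
{[3,4],[2,6]} hit by 4; {[11,13],[13,14]} hit by 13; {[14,15]} hit by 15.
Points: 4, 13, 15 (3 total).

4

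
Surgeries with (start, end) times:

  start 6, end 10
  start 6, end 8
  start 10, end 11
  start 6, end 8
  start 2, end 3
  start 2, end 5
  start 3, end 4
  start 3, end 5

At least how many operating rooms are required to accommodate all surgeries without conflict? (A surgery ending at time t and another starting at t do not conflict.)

3

Events (time:±→running): 2:+→1 2:+→2 3:-→1 3:+→2 3:+→3 … peak 3.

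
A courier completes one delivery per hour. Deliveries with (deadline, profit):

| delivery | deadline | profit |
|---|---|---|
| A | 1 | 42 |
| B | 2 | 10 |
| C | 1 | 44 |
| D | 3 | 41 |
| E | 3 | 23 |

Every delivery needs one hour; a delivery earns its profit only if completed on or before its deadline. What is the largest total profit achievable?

108

By profit: C(d1,44), A(d1,42), D(d3,41), E(d3,23), B(d2,10)
C→slot 1; A skipped; D→slot 3; E→slot 2; B skipped.
Profit = 44 + 23 + 41 = 108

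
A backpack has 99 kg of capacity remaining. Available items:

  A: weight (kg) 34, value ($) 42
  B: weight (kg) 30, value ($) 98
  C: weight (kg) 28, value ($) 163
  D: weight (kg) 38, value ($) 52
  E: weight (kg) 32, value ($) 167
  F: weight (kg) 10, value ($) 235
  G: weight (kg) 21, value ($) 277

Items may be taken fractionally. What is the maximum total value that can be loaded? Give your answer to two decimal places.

Ratios (sorted): F 23.50, G 13.19, C 5.82, E 5.22, B 3.27, D 1.37, A 1.24
take F (10 @ 235); take G (21 @ 277); take C (28 @ 163); take E (32 @ 167); take 8/30 of B → 26.13. Capacity used 99/99.
Total value = 868.13

868.13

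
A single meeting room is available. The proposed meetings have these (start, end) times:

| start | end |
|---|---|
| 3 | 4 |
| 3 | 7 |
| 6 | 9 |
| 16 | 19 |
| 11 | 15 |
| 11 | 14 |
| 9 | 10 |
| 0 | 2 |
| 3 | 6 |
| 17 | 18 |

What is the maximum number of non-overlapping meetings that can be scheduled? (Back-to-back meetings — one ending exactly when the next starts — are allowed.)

6

Sorted by end: (0,2)  (3,4)  (3,6)  (3,7)  (6,9)  (9,10)  (11,14)  (11,15)  (17,18)  (16,19)
take (0,2); take (3,4); skip (3,6); skip (3,7); take (6,9); take (9,10); take (11,14); skip (11,15); take (17,18).
Selected 6 meetings.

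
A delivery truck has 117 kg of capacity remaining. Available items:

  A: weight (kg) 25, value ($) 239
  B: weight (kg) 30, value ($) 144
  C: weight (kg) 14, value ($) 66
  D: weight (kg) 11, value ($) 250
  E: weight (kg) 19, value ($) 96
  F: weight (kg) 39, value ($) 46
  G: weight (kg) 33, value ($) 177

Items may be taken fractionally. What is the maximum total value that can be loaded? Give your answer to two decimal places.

901.20

Ratios (sorted): D 22.73, A 9.56, G 5.36, E 5.05, B 4.80, C 4.71, F 1.18
take D (11 @ 250); take A (25 @ 239); take G (33 @ 177); take E (19 @ 96); take 29/30 of B → 139.20. Capacity used 117/117.
Total value = 901.20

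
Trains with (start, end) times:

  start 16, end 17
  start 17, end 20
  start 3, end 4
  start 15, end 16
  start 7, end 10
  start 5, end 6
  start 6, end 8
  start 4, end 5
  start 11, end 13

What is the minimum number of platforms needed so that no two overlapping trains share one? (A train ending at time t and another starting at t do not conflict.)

2

The answer is the maximum number of intervals overlapping at any instant.
starts: [3, 4, 5, 6, 7, 11, 15, 16, 17]
ends:   [4, 5, 6, 8, 10, 13, 16, 17, 20]
s3→1 e4→0 s4→1 e5→0 s5→1 e6→0 s6→1 s7→2  — peak 2.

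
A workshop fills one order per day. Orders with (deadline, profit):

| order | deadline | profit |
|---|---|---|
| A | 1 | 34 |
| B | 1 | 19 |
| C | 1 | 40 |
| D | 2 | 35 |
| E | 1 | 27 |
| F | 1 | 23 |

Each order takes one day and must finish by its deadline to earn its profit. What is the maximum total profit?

75

Profit order: C=40 D=35 A=34 E=27 F=23 B=19
Assign: C→slot 1, D→slot 2, A skipped, E skipped, F skipped, B skipped.
Slots: [1:C] [2:D]
Profit = 40 + 35 = 75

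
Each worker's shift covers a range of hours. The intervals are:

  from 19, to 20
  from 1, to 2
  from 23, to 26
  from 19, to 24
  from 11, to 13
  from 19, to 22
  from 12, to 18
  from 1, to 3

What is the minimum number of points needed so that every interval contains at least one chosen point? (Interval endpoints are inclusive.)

4

Sort by right endpoint; whenever an interval is uncovered, place a point at its right end.
Sorted: [1,2] [1,3] [11,13] [12,18] [19,20] [19,22] [19,24] [23,26]
{[1,2],[1,3]} hit by 2; {[11,13],[12,18]} hit by 13; {[19,20],[19,22],[19,24]} hit by 20; {[23,26]} hit by 26.
Points: 2, 13, 20, 26 (4 total).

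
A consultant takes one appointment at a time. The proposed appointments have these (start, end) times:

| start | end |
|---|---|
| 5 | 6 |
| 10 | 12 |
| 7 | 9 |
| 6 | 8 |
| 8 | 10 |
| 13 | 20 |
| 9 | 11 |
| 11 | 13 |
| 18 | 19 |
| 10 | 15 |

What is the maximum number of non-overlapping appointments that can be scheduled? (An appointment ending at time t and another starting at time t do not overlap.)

Order by finish time; keep every interval that doesn't clash with the previous kept one.
By end time: (5,6), (6,8), (7,9), (8,10), (9,11), (10,12), (11,13), (10,15), (18,19), (13,20).
Pick (5,6); next start ≥ 6 → (6,8); next start ≥ 8 → (8,10); next start ≥ 10 → (10,12); next start ≥ 12 → (18,19).
Selected 5 appointments.

5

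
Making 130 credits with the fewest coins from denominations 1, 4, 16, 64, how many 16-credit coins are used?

130 − 2×64→2 − 2×1→0
Count of 16: 0

0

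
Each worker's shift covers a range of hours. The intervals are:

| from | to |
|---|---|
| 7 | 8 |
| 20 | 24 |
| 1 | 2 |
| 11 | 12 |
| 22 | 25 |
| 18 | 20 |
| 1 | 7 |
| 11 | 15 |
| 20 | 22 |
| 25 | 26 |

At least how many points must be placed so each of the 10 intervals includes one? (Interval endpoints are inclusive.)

Process intervals by earliest right end; each time one isn't hit yet, stab at its right endpoint.
By right end: [1,2]  [1,7]  [7,8]  [11,12]  [11,15]  [18,20]  [20,22]  [20,24]  [22,25]  [25,26]
[1,2] uncovered → point at 2; [7,8] uncovered → point at 8; [11,12] uncovered → point at 12; [18,20] uncovered → point at 20; [22,25] uncovered → point at 25.
Points: 2, 8, 12, 20, 25 (5 total).

5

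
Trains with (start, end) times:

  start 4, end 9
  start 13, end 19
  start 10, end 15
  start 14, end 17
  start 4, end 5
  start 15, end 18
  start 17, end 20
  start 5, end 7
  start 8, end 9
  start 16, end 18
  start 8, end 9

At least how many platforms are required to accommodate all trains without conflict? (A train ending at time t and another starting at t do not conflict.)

4

Events (time:±→running): 4:+→1 4:+→2 5:-→1 5:+→2 7:-→1 8:+→2 8:+→3 9:-→2 9:-→1 9:-→0 10:+→1 13:+→2 14:+→3 15:-→2 15:+→3 16:+→4 … peak 4.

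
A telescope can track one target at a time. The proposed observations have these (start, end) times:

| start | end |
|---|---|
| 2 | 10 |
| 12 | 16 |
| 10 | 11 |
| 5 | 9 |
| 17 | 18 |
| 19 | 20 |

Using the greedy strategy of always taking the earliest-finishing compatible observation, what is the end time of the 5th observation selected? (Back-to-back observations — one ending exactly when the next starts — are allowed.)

20

Greedy by earliest finish: after sorting by end time, pick each interval compatible with the last pick.
By end time: (5,9), (2,10), (10,11), (12,16), (17,18), (19,20).
Pick (5,9); next start ≥ 9 → (10,11); next start ≥ 11 → (12,16); next start ≥ 16 → (17,18); next start ≥ 18 → (19,20).
Selected: (5,9) (10,11) (12,16) (17,18) (19,20)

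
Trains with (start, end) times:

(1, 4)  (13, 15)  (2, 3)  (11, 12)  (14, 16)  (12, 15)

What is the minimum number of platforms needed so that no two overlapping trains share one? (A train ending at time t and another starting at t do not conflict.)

3

Events (time:±→running): 1:+→1 2:+→2 3:-→1 4:-→0 11:+→1 12:-→0 12:+→1 13:+→2 14:+→3 … peak 3.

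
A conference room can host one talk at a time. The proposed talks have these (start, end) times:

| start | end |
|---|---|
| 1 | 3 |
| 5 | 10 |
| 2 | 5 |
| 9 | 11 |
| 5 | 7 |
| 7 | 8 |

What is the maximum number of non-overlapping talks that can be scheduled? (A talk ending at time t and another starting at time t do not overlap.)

Sorted by end: (1,3)  (2,5)  (5,7)  (7,8)  (5,10)  (9,11)
take (1,3); take (5,7); take (7,8); take (9,11).
Selected 4 talks.

4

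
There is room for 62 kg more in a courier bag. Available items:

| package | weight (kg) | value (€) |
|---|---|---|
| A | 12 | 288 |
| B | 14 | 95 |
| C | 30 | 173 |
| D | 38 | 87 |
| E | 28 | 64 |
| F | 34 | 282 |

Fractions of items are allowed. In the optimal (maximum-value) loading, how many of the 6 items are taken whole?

Order: A (288/12=24.00) > F (282/34=8.29) > B (95/14=6.79) > C (173/30=5.77) > D (87/38=2.29) > E (64/28=2.29)
Fill: take A (12 @ 288) → take F (34 @ 282) → take B (14 @ 95) → take 2/30 of C → 11.53; 62/62 used.
3 item(s) taken whole; one partial (take 2/30 of C).

3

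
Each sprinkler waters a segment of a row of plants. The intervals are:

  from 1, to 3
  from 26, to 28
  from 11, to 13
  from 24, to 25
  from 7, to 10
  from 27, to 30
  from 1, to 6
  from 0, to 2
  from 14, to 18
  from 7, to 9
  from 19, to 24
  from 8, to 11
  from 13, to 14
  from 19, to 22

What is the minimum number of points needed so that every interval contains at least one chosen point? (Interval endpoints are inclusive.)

Sort by right endpoint; whenever an interval is uncovered, place a point at its right end.
By right end: [0,2]  [1,3]  [1,6]  [7,9]  [7,10]  [8,11]  [11,13]  [13,14]  [14,18]  [19,22]  [19,24]  [24,25]  [26,28]  [27,30]
[0,2] uncovered → point at 2; [7,9] uncovered → point at 9; [11,13] uncovered → point at 13; [14,18] uncovered → point at 18; [19,22] uncovered → point at 22; [24,25] uncovered → point at 25; [26,28] uncovered → point at 28.
Points: 2, 9, 13, 18, 22, 25, 28 (7 total).

7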